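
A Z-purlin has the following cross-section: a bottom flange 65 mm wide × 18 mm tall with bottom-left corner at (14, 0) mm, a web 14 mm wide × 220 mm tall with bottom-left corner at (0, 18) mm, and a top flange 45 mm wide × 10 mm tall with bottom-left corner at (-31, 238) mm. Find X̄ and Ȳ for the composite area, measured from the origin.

X̄ = 15.35 mm, Ȳ = 109.39 mm

bottom flange: A = 65 × 18 = 1170.00, centroid at (46.50, 9.00).
web: A = 14 × 220 = 3080.00, centroid at (7.00, 128.00).
top flange: A = 45 × 10 = 450.00, centroid at (-8.50, 243.00).
ΣA = 4700.00 mm², ΣAX̄ = 72140.00 mm³, ΣAȲ = 514120.00 mm³.
X̄ = 72140.00/4700.00 = 15.35 mm; Ȳ = 514120.00/4700.00 = 109.39 mm.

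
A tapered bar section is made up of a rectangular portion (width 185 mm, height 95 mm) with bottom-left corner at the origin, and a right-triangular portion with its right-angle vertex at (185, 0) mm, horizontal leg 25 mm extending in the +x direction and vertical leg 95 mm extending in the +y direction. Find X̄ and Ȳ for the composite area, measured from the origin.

Part | A | x̄ᵢ | ȳᵢ | A·x̄ᵢ | A·ȳᵢ
rectangular portion | 17575.00 | 92.50 | 47.50 | 1625687.50 | 834812.50
triangular portion | 1187.50 | 193.33 | 31.67 | 229583.33 | 37604.17
Σ | 18762.50 |  |  | 1855270.83 | 872416.67
X̄ = 1855270.83 / 18762.50 = 98.88 mm
Ȳ = 872416.67 / 18762.50 = 46.50 mm

X̄ = 98.88 mm, Ȳ = 46.50 mm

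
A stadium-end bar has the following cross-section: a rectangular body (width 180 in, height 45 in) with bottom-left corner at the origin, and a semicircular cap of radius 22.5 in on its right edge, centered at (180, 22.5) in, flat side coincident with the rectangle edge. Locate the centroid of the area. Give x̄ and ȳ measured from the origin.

x̄ = 98.90 in, ȳ = 22.50 in

rectangular body: A = 180 × 45 = 8100.00, centroid at (90.00, 22.50).
semicircular end: A = ½π·22.5² = 795.22, centroid at (189.55, 22.50).
ΣA = 8895.22 in², ΣAx̄ = 879732.57 in³, ΣAȳ = 200142.35 in³.
x̄ = 879732.57/8895.22 = 98.90 in; ȳ = 200142.35/8895.22 = 22.50 in.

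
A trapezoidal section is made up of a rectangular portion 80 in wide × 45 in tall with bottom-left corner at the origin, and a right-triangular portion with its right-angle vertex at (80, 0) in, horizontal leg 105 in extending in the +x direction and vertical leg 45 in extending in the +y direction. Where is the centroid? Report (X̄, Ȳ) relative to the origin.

X̄ = 69.72 in, Ȳ = 19.53 in

rectangular portion: A = 80 × 45 = 3600.00, centroid at (40.00, 22.50).
triangular portion: A = ½·105·45 = 2362.50, centroid at (115.00, 15.00).
ΣA = 5962.50 in²
ΣAX̄ = (3600.00)(40.00) + (2362.50)(115.00) = 415687.50 in³
ΣAȲ = (3600.00)(22.50) + (2362.50)(15.00) = 116437.50 in³
X̄ = 415687.50 / 5962.50 = 69.72 in
Ȳ = 116437.50 / 5962.50 = 19.53 in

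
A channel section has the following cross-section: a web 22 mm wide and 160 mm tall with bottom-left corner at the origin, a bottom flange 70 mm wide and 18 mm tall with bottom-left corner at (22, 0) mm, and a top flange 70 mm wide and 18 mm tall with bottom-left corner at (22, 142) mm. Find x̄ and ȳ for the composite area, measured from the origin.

x̄ = 30.19 mm, ȳ = 80.00 mm

web: A = 22 × 160 = 3520.00, centroid at (11.00, 80.00).
bottom flange: A = 70 × 18 = 1260.00, centroid at (57.00, 9.00).
top flange: A = 70 × 18 = 1260.00, centroid at (57.00, 151.00).
ΣA = 6040.00 mm²
ΣAx̄ = (3520.00)(11.00) + (1260.00)(57.00) + (1260.00)(57.00) = 182360.00 mm³
ΣAȳ = (3520.00)(80.00) + (1260.00)(9.00) + (1260.00)(151.00) = 483200.00 mm³
x̄ = 182360.00 / 6040.00 = 30.19 mm
ȳ = 483200.00 / 6040.00 = 80.00 mm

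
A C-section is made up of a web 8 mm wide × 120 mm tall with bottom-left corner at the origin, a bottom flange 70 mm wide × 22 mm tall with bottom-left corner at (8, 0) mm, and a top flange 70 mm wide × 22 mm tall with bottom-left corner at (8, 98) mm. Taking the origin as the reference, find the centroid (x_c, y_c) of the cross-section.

x_c = 33.73 mm, y_c = 60.00 mm

Part | A | x̄ᵢ | ȳᵢ | A·x̄ᵢ | A·ȳᵢ
web | 960.00 | 4.00 | 60.00 | 3840.00 | 57600.00
bottom flange | 1540.00 | 43.00 | 11.00 | 66220.00 | 16940.00
top flange | 1540.00 | 43.00 | 109.00 | 66220.00 | 167860.00
Σ | 4040.00 |  |  | 136280.00 | 242400.00
x_c = 136280.00 / 4040.00 = 33.73 mm
y_c = 242400.00 / 4040.00 = 60.00 mm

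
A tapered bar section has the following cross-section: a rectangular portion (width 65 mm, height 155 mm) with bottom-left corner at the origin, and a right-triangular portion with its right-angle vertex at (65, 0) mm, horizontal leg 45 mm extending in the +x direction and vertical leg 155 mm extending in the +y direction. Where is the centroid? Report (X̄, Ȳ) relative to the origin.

Part | A | x̄ᵢ | ȳᵢ | A·x̄ᵢ | A·ȳᵢ
rectangular portion | 10075.00 | 32.50 | 77.50 | 327437.50 | 780812.50
triangular portion | 3487.50 | 80.00 | 51.67 | 279000.00 | 180187.50
Σ | 13562.50 |  |  | 606437.50 | 961000.00
X̄ = 606437.50 / 13562.50 = 44.71 mm
Ȳ = 961000.00 / 13562.50 = 70.86 mm

X̄ = 44.71 mm, Ȳ = 70.86 mm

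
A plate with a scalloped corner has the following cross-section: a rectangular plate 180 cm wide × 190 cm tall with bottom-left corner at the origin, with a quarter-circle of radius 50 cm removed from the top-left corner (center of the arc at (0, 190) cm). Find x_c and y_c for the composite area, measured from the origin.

plate: A = 180 × 190 = 34200.00, centroid at (90.00, 95.00).
removed quarter-circle: A = −¼π·50² = -1963.50, centroid at (21.22, 168.78).
ΣA = 32236.50 cm²
ΣAx_c = (34200.00)(90.00) + (-1963.50)(21.22) = 3036333.33 cm³
ΣAy_c = (34200.00)(95.00) + (-1963.50)(168.78) = 2917602.54 cm³
x_c = 3036333.33 / 32236.50 = 94.19 cm
y_c = 2917602.54 / 32236.50 = 90.51 cm

x_c = 94.19 cm, y_c = 90.51 cm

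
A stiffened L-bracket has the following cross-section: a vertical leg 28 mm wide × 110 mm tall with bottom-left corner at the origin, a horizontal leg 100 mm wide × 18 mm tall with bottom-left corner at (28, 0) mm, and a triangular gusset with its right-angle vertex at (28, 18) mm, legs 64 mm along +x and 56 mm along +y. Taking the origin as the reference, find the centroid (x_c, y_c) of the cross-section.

vertical leg: A = 28 × 110 = 3080.00, centroid at (14.00, 55.00).
horizontal leg: A = 100 × 18 = 1800.00, centroid at (78.00, 9.00).
gusset: A = ½·64·56 = 1792.00, centroid at (49.33, 36.67).
ΣA = 6672.00 mm²
ΣAx_c = (3080.00)(14.00) + (1800.00)(78.00) + (1792.00)(49.33) = 271925.33 mm³
ΣAy_c = (3080.00)(55.00) + (1800.00)(9.00) + (1792.00)(36.67) = 251306.67 mm³
x_c = 271925.33 / 6672.00 = 40.76 mm
y_c = 251306.67 / 6672.00 = 37.67 mm

x_c = 40.76 mm, y_c = 37.67 mm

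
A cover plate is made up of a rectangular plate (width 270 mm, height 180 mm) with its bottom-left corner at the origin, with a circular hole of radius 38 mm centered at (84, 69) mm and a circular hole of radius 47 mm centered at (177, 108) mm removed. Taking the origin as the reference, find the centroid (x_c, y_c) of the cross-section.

plate: A = 270 × 180 = 48600.00, centroid at (135.00, 90.00).
hole 1: A = −π·38² = -4536.46, centroid at (84.00, 69.00).
hole 2: A = −π·47² = -6939.78, centroid at (177.00, 108.00).
ΣA = 37123.76 mm², ΣAx_c = 4951596.64 mm³, ΣAy_c = 3311488.23 mm³.
x_c = 4951596.64/37123.76 = 133.38 mm; y_c = 3311488.23/37123.76 = 89.20 mm.

x_c = 133.38 mm, y_c = 89.20 mm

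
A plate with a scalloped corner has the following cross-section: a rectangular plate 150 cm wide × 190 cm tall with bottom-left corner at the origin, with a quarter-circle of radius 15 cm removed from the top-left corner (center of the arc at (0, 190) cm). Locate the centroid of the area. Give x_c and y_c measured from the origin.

Part | A | x̄ᵢ | ȳᵢ | A·x̄ᵢ | A·ȳᵢ
plate | 28500.00 | 75.00 | 95.00 | 2137500.00 | 2707500.00
removed quarter-circle | -176.71 | 6.37 | 183.63 | -1125.00 | -32450.77
Σ | 28323.29 |  |  | 2136375.00 | 2675049.23
x_c = 2136375.00 / 28323.29 = 75.43 cm
y_c = 2675049.23 / 28323.29 = 94.45 cm

x_c = 75.43 cm, y_c = 94.45 cm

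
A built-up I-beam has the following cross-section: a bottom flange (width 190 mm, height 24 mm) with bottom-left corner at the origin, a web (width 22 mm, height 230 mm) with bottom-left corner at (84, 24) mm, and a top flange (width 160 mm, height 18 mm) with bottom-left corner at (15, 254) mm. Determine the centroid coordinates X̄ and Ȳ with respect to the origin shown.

bottom flange: A = 190 × 24 = 4560.00, centroid at (95.00, 12.00).
web: A = 22 × 230 = 5060.00, centroid at (95.00, 139.00).
top flange: A = 160 × 18 = 2880.00, centroid at (95.00, 263.00).
ΣA = 12500.00 mm²
ΣAX̄ = (4560.00)(95.00) + (5060.00)(95.00) + (2880.00)(95.00) = 1187500.00 mm³
ΣAȲ = (4560.00)(12.00) + (5060.00)(139.00) + (2880.00)(263.00) = 1515500.00 mm³
X̄ = 1187500.00 / 12500.00 = 95.00 mm
Ȳ = 1515500.00 / 12500.00 = 121.24 mm

X̄ = 95.00 mm, Ȳ = 121.24 mm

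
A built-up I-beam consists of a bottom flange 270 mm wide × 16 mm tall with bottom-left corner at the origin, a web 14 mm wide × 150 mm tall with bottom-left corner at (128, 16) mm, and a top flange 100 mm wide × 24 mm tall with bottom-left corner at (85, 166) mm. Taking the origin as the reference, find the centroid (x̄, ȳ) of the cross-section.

bottom flange: A = 270 × 16 = 4320.00, centroid at (135.00, 8.00).
web: A = 14 × 150 = 2100.00, centroid at (135.00, 91.00).
top flange: A = 100 × 24 = 2400.00, centroid at (135.00, 178.00).
ΣA = 8820.00 mm², ΣAx̄ = 1190700.00 mm³, ΣAȳ = 652860.00 mm³.
x̄ = 1190700.00/8820.00 = 135.00 mm; ȳ = 652860.00/8820.00 = 74.02 mm.

x̄ = 135.00 mm, ȳ = 74.02 mm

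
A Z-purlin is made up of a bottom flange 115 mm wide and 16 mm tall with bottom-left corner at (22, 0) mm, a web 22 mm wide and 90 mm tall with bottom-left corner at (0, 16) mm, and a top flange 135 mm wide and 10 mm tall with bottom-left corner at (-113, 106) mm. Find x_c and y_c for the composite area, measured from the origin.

Part | A | x̄ᵢ | ȳᵢ | A·x̄ᵢ | A·ȳᵢ
bottom flange | 1840.00 | 79.50 | 8.00 | 146280.00 | 14720.00
web | 1980.00 | 11.00 | 61.00 | 21780.00 | 120780.00
top flange | 1350.00 | -45.50 | 111.00 | -61425.00 | 149850.00
Σ | 5170.00 |  |  | 106635.00 | 285350.00
x_c = 106635.00 / 5170.00 = 20.63 mm
y_c = 285350.00 / 5170.00 = 55.19 mm

x_c = 20.63 mm, y_c = 55.19 mm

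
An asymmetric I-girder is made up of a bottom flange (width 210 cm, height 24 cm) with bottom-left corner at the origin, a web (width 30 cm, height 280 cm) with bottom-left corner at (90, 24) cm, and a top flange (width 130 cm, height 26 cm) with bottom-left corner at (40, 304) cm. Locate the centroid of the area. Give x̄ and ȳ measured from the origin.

x̄ = 105.00 cm, ȳ = 149.20 cm

bottom flange: A = 210 × 24 = 5040.00, centroid at (105.00, 12.00).
web: A = 30 × 280 = 8400.00, centroid at (105.00, 164.00).
top flange: A = 130 × 26 = 3380.00, centroid at (105.00, 317.00).
ΣA = 16820.00 cm²
ΣAx̄ = (5040.00)(105.00) + (8400.00)(105.00) + (3380.00)(105.00) = 1766100.00 cm³
ΣAȳ = (5040.00)(12.00) + (8400.00)(164.00) + (3380.00)(317.00) = 2509540.00 cm³
x̄ = 1766100.00 / 16820.00 = 105.00 cm
ȳ = 2509540.00 / 16820.00 = 149.20 cm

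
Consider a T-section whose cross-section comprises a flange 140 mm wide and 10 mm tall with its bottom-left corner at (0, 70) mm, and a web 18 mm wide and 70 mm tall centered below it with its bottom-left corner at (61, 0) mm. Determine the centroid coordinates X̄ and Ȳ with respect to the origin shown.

X̄ = 70.00 mm, Ȳ = 56.05 mm

web: A = 18 × 70 = 1260.00, centroid at (70.00, 35.00).
flange: A = 140 × 10 = 1400.00, centroid at (70.00, 75.00).
ΣA = 2660.00 mm²
ΣAX̄ = (1260.00)(70.00) + (1400.00)(70.00) = 186200.00 mm³
ΣAȲ = (1260.00)(35.00) + (1400.00)(75.00) = 149100.00 mm³
X̄ = 186200.00 / 2660.00 = 70.00 mm
Ȳ = 149100.00 / 2660.00 = 56.05 mm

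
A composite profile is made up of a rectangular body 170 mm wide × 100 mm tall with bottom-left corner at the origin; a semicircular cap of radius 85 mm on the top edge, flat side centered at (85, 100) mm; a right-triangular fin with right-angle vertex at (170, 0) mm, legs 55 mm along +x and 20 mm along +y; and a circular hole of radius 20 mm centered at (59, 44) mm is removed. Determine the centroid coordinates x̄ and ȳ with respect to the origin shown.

Part | A | x̄ᵢ | ȳᵢ | A·x̄ᵢ | A·ȳᵢ
rectangular body | 17000.00 | 85.00 | 50.00 | 1445000.00 | 850000.00
semicircular top | 11349.00 | 85.00 | 136.08 | 964665.29 | 1544317.01
triangular fin | 550.00 | 188.33 | 6.67 | 103583.33 | 3666.67
hole | -1256.64 | 59.00 | 44.00 | -74141.59 | -55292.03
Σ | 27642.37 |  |  | 2439107.04 | 2342691.65
x̄ = 2439107.04 / 27642.37 = 88.24 mm
ȳ = 2342691.65 / 27642.37 = 84.75 mm

x̄ = 88.24 mm, ȳ = 84.75 mm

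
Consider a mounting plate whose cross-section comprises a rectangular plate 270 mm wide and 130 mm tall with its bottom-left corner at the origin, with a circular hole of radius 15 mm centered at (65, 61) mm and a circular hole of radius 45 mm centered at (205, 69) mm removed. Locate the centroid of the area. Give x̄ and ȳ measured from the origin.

plate: A = 270 × 130 = 35100.00, centroid at (135.00, 65.00).
hole 1: A = −π·15² = -706.86, centroid at (65.00, 61.00).
hole 2: A = −π·45² = -6361.73, centroid at (205.00, 69.00).
ΣA = 28031.42 mm², ΣAx̄ = 3388400.56 mm³, ΣAȳ = 1799422.61 mm³.
x̄ = 3388400.56/28031.42 = 120.88 mm; ȳ = 1799422.61/28031.42 = 64.19 mm.

x̄ = 120.88 mm, ȳ = 64.19 mm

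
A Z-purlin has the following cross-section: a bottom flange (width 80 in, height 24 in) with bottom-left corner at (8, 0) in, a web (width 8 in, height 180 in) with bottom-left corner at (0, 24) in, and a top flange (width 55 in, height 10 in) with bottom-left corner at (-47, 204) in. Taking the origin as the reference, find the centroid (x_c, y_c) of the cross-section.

x_c = 22.30 in, y_c = 77.28 in

Part | A | x̄ᵢ | ȳᵢ | A·x̄ᵢ | A·ȳᵢ
bottom flange | 1920.00 | 48.00 | 12.00 | 92160.00 | 23040.00
web | 1440.00 | 4.00 | 114.00 | 5760.00 | 164160.00
top flange | 550.00 | -19.50 | 209.00 | -10725.00 | 114950.00
Σ | 3910.00 |  |  | 87195.00 | 302150.00
x_c = 87195.00 / 3910.00 = 22.30 in
y_c = 302150.00 / 3910.00 = 77.28 in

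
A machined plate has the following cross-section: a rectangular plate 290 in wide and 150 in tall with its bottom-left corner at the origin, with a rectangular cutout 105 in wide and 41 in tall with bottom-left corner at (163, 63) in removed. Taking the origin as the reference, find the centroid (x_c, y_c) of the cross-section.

plate: A = 290 × 150 = 43500.00, centroid at (145.00, 75.00).
hole: A = −(105 × 41) = -4305.00, centroid at (215.50, 83.50).
ΣA = 39195.00 in², ΣAx_c = 5379772.50 in³, ΣAy_c = 2903032.50 in³.
x_c = 5379772.50/39195.00 = 137.26 in; y_c = 2903032.50/39195.00 = 74.07 in.

x_c = 137.26 in, y_c = 74.07 in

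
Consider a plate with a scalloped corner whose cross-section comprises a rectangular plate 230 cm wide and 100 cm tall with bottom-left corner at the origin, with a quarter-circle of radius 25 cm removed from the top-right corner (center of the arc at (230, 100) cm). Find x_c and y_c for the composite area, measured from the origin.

x_c = 112.72 cm, y_c = 49.14 cm

Part | A | x̄ᵢ | ȳᵢ | A·x̄ᵢ | A·ȳᵢ
plate | 23000.00 | 115.00 | 50.00 | 2645000.00 | 1150000.00
removed quarter-circle | -490.87 | 219.39 | 89.39 | -107692.65 | -43879.05
Σ | 22509.13 |  |  | 2537307.35 | 1106120.95
x_c = 2537307.35 / 22509.13 = 112.72 cm
y_c = 1106120.95 / 22509.13 = 49.14 cm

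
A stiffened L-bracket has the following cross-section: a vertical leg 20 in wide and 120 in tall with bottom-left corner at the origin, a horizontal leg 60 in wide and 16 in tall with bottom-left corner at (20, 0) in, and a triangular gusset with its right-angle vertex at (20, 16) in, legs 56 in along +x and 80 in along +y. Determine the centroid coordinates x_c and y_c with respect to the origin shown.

x_c = 28.32 in, y_c = 44.15 in

vertical leg: A = 20 × 120 = 2400.00, centroid at (10.00, 60.00).
horizontal leg: A = 60 × 16 = 960.00, centroid at (50.00, 8.00).
gusset: A = ½·56·80 = 2240.00, centroid at (38.67, 42.67).
ΣA = 5600.00 in², ΣAx_c = 158613.33 in³, ΣAy_c = 247253.33 in³.
x_c = 158613.33/5600.00 = 28.32 in; y_c = 247253.33/5600.00 = 44.15 in.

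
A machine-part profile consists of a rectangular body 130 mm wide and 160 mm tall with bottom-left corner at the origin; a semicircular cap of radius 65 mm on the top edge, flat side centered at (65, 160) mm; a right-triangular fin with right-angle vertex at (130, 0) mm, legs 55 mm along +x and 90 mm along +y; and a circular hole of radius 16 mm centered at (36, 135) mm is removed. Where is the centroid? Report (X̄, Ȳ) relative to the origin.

X̄ = 72.89 mm, Ȳ = 98.76 mm

Part | A | x̄ᵢ | ȳᵢ | A·x̄ᵢ | A·ȳᵢ
rectangular body | 20800.00 | 65.00 | 80.00 | 1352000.00 | 1664000.00
semicircular top | 6636.61 | 65.00 | 187.59 | 431379.94 | 1244941.65
triangular fin | 2475.00 | 148.33 | 30.00 | 367125.00 | 74250.00
hole | -804.25 | 36.00 | 135.00 | -28952.92 | -108573.44
Σ | 29107.37 |  |  | 2121552.02 | 2874618.21
X̄ = 2121552.02 / 29107.37 = 72.89 mm
Ȳ = 2874618.21 / 29107.37 = 98.76 mm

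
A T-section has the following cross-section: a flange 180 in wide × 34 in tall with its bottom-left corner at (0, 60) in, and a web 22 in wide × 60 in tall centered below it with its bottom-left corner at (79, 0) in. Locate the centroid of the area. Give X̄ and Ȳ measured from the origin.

web: A = 22 × 60 = 1320.00, centroid at (90.00, 30.00).
flange: A = 180 × 34 = 6120.00, centroid at (90.00, 77.00).
ΣA = 7440.00 in²
ΣAX̄ = (1320.00)(90.00) + (6120.00)(90.00) = 669600.00 in³
ΣAȲ = (1320.00)(30.00) + (6120.00)(77.00) = 510840.00 in³
X̄ = 669600.00 / 7440.00 = 90.00 in
Ȳ = 510840.00 / 7440.00 = 68.66 in

X̄ = 90.00 in, Ȳ = 68.66 in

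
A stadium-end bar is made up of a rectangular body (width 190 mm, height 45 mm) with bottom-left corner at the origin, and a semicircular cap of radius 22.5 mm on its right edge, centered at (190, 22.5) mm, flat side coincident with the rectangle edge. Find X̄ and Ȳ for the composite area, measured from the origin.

rectangular body: A = 190 × 45 = 8550.00, centroid at (95.00, 22.50).
semicircular end: A = ½π·22.5² = 795.22, centroid at (199.55, 22.50).
ΣA = 9345.22 mm², ΣAX̄ = 970934.72 mm³, ΣAȲ = 210267.35 mm³.
X̄ = 970934.72/9345.22 = 103.90 mm; Ȳ = 210267.35/9345.22 = 22.50 mm.

X̄ = 103.90 mm, Ȳ = 22.50 mm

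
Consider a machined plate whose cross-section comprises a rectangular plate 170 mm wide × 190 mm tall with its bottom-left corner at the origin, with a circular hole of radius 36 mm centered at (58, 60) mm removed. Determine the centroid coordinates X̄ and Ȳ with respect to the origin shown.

X̄ = 88.89 mm, Ȳ = 100.05 mm

plate: A = 170 × 190 = 32300.00, centroid at (85.00, 95.00).
hole: A = −π·36² = -4071.50, centroid at (58.00, 60.00).
ΣA = 28228.50 mm²
ΣAX̄ = (32300.00)(85.00) + (-4071.50)(58.00) = 2509352.76 mm³
ΣAȲ = (32300.00)(95.00) + (-4071.50)(60.00) = 2824209.76 mm³
X̄ = 2509352.76 / 28228.50 = 88.89 mm
Ȳ = 2824209.76 / 28228.50 = 100.05 mm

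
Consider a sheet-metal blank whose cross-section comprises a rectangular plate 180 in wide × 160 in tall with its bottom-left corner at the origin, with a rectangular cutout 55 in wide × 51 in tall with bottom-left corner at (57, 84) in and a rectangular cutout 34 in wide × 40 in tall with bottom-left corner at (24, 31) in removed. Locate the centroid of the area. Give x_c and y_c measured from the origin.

x_c = 93.33 in, y_c = 78.24 in

plate: A = 180 × 160 = 28800.00, centroid at (90.00, 80.00).
hole 1: A = −(55 × 51) = -2805.00, centroid at (84.50, 109.50).
hole 2: A = −(34 × 40) = -1360.00, centroid at (41.00, 51.00).
ΣA = 24635.00 in²
ΣAx_c = (28800.00)(90.00) + (-2805.00)(84.50) + (-1360.00)(41.00) = 2299217.50 in³
ΣAy_c = (28800.00)(80.00) + (-2805.00)(109.50) + (-1360.00)(51.00) = 1927492.50 in³
x_c = 2299217.50 / 24635.00 = 93.33 in
y_c = 1927492.50 / 24635.00 = 78.24 in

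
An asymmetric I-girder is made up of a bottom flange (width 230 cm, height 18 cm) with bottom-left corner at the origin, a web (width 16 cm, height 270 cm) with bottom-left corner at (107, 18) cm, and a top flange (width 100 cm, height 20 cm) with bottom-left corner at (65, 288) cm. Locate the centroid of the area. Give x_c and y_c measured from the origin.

bottom flange: A = 230 × 18 = 4140.00, centroid at (115.00, 9.00).
web: A = 16 × 270 = 4320.00, centroid at (115.00, 153.00).
top flange: A = 100 × 20 = 2000.00, centroid at (115.00, 298.00).
ΣA = 10460.00 cm², ΣAx_c = 1202900.00 cm³, ΣAy_c = 1294220.00 cm³.
x_c = 1202900.00/10460.00 = 115.00 cm; y_c = 1294220.00/10460.00 = 123.73 cm.

x_c = 115.00 cm, y_c = 123.73 cm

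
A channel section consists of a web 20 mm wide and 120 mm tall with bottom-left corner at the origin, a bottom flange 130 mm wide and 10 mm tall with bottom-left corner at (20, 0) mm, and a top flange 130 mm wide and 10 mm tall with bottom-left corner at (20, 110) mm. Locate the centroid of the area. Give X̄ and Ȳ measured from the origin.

X̄ = 49.00 mm, Ȳ = 60.00 mm

web: A = 20 × 120 = 2400.00, centroid at (10.00, 60.00).
bottom flange: A = 130 × 10 = 1300.00, centroid at (85.00, 5.00).
top flange: A = 130 × 10 = 1300.00, centroid at (85.00, 115.00).
ΣA = 5000.00 mm²
ΣAX̄ = (2400.00)(10.00) + (1300.00)(85.00) + (1300.00)(85.00) = 245000.00 mm³
ΣAȲ = (2400.00)(60.00) + (1300.00)(5.00) + (1300.00)(115.00) = 300000.00 mm³
X̄ = 245000.00 / 5000.00 = 49.00 mm
Ȳ = 300000.00 / 5000.00 = 60.00 mm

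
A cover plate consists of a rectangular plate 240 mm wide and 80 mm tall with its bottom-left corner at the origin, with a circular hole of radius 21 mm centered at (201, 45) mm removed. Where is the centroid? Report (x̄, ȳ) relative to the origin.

plate: A = 240 × 80 = 19200.00, centroid at (120.00, 40.00).
hole: A = −π·21² = -1385.44, centroid at (201.00, 45.00).
ΣA = 17814.56 mm²
ΣAx̄ = (19200.00)(120.00) + (-1385.44)(201.00) = 2025526.09 mm³
ΣAȳ = (19200.00)(40.00) + (-1385.44)(45.00) = 705655.09 mm³
x̄ = 2025526.09 / 17814.56 = 113.70 mm
ȳ = 705655.09 / 17814.56 = 39.61 mm

x̄ = 113.70 mm, ȳ = 39.61 mm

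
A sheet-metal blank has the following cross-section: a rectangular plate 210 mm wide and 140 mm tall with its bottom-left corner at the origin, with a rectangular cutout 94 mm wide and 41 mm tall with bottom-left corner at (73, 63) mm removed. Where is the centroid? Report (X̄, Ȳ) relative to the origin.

Part | A | x̄ᵢ | ȳᵢ | A·x̄ᵢ | A·ȳᵢ
plate | 29400.00 | 105.00 | 70.00 | 3087000.00 | 2058000.00
hole | -3854.00 | 120.00 | 83.50 | -462480.00 | -321809.00
Σ | 25546.00 |  |  | 2624520.00 | 1736191.00
X̄ = 2624520.00 / 25546.00 = 102.74 mm
Ȳ = 1736191.00 / 25546.00 = 67.96 mm

X̄ = 102.74 mm, Ȳ = 67.96 mm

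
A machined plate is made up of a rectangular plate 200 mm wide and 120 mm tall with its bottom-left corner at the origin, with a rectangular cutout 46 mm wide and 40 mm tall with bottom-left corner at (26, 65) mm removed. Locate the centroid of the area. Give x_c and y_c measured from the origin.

x_c = 104.23 mm, y_c = 57.92 mm

Part | A | x̄ᵢ | ȳᵢ | A·x̄ᵢ | A·ȳᵢ
plate | 24000.00 | 100.00 | 60.00 | 2400000.00 | 1440000.00
hole | -1840.00 | 49.00 | 85.00 | -90160.00 | -156400.00
Σ | 22160.00 |  |  | 2309840.00 | 1283600.00
x_c = 2309840.00 / 22160.00 = 104.23 mm
y_c = 1283600.00 / 22160.00 = 57.92 mm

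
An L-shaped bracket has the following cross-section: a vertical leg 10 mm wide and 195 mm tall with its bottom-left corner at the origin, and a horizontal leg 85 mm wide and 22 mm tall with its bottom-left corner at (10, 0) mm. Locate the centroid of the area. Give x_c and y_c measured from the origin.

vertical leg: A = 10 × 195 = 1950.00, centroid at (5.00, 97.50).
horizontal leg: A = 85 × 22 = 1870.00, centroid at (52.50, 11.00).
ΣA = 3820.00 mm²
ΣAx_c = (1950.00)(5.00) + (1870.00)(52.50) = 107925.00 mm³
ΣAy_c = (1950.00)(97.50) + (1870.00)(11.00) = 210695.00 mm³
x_c = 107925.00 / 3820.00 = 28.25 mm
y_c = 210695.00 / 3820.00 = 55.16 mm

x_c = 28.25 mm, y_c = 55.16 mm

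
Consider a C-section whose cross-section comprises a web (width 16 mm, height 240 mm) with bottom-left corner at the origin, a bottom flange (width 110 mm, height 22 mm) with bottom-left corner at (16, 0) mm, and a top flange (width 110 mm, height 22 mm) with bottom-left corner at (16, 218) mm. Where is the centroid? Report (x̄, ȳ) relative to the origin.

x̄ = 43.13 mm, ȳ = 120.00 mm

web: A = 16 × 240 = 3840.00, centroid at (8.00, 120.00).
bottom flange: A = 110 × 22 = 2420.00, centroid at (71.00, 11.00).
top flange: A = 110 × 22 = 2420.00, centroid at (71.00, 229.00).
ΣA = 8680.00 mm², ΣAx̄ = 374360.00 mm³, ΣAȳ = 1041600.00 mm³.
x̄ = 374360.00/8680.00 = 43.13 mm; ȳ = 1041600.00/8680.00 = 120.00 mm.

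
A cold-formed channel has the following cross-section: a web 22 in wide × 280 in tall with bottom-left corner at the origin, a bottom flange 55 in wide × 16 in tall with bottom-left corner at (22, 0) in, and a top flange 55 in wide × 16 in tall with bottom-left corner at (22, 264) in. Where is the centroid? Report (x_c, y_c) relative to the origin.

web: A = 22 × 280 = 6160.00, centroid at (11.00, 140.00).
bottom flange: A = 55 × 16 = 880.00, centroid at (49.50, 8.00).
top flange: A = 55 × 16 = 880.00, centroid at (49.50, 272.00).
ΣA = 7920.00 in², ΣAx_c = 154880.00 in³, ΣAy_c = 1108800.00 in³.
x_c = 154880.00/7920.00 = 19.56 in; y_c = 1108800.00/7920.00 = 140.00 in.

x_c = 19.56 in, y_c = 140.00 in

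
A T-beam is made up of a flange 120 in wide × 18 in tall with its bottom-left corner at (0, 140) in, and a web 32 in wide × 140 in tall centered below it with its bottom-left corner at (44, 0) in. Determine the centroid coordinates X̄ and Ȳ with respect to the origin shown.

Part | A | x̄ᵢ | ȳᵢ | A·x̄ᵢ | A·ȳᵢ
web | 4480.00 | 60.00 | 70.00 | 268800.00 | 313600.00
flange | 2160.00 | 60.00 | 149.00 | 129600.00 | 321840.00
Σ | 6640.00 |  |  | 398400.00 | 635440.00
X̄ = 398400.00 / 6640.00 = 60.00 in
Ȳ = 635440.00 / 6640.00 = 95.70 in

X̄ = 60.00 in, Ȳ = 95.70 in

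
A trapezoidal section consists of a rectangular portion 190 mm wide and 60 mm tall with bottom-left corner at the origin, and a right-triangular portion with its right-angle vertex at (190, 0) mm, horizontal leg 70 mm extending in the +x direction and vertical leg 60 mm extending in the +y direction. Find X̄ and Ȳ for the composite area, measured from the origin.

rectangular portion: A = 190 × 60 = 11400.00, centroid at (95.00, 30.00).
triangular portion: A = ½·70·60 = 2100.00, centroid at (213.33, 20.00).
ΣA = 13500.00 mm²
ΣAX̄ = (11400.00)(95.00) + (2100.00)(213.33) = 1531000.00 mm³
ΣAȲ = (11400.00)(30.00) + (2100.00)(20.00) = 384000.00 mm³
X̄ = 1531000.00 / 13500.00 = 113.41 mm
Ȳ = 384000.00 / 13500.00 = 28.44 mm

X̄ = 113.41 mm, Ȳ = 28.44 mm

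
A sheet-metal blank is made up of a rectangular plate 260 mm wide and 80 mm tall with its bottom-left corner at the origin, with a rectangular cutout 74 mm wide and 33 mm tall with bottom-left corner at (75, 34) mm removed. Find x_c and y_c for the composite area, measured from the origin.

plate: A = 260 × 80 = 20800.00, centroid at (130.00, 40.00).
hole: A = −(74 × 33) = -2442.00, centroid at (112.00, 50.50).
ΣA = 18358.00 mm², ΣAx_c = 2430496.00 mm³, ΣAy_c = 708679.00 mm³.
x_c = 2430496.00/18358.00 = 132.39 mm; y_c = 708679.00/18358.00 = 38.60 mm.

x_c = 132.39 mm, y_c = 38.60 mm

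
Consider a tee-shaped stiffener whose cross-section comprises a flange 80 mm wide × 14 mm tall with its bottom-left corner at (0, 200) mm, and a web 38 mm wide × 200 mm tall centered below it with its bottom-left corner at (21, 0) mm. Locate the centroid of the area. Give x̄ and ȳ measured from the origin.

x̄ = 40.00 mm, ȳ = 113.74 mm

web: A = 38 × 200 = 7600.00, centroid at (40.00, 100.00).
flange: A = 80 × 14 = 1120.00, centroid at (40.00, 207.00).
ΣA = 8720.00 mm², ΣAx̄ = 348800.00 mm³, ΣAȳ = 991840.00 mm³.
x̄ = 348800.00/8720.00 = 40.00 mm; ȳ = 991840.00/8720.00 = 113.74 mm.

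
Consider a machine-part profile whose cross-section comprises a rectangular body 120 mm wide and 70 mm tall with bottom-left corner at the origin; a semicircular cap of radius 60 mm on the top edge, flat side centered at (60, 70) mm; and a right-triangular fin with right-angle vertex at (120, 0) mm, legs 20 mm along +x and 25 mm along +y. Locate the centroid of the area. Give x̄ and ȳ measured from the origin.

Part | A | x̄ᵢ | ȳᵢ | A·x̄ᵢ | A·ȳᵢ
rectangular body | 8400.00 | 60.00 | 35.00 | 504000.00 | 294000.00
semicircular top | 5654.87 | 60.00 | 95.46 | 339292.01 | 539840.67
triangular fin | 250.00 | 126.67 | 8.33 | 31666.67 | 2083.33
Σ | 14304.87 |  |  | 874958.67 | 835924.01
x̄ = 874958.67 / 14304.87 = 61.17 mm
ȳ = 835924.01 / 14304.87 = 58.44 mm

x̄ = 61.17 mm, ȳ = 58.44 mm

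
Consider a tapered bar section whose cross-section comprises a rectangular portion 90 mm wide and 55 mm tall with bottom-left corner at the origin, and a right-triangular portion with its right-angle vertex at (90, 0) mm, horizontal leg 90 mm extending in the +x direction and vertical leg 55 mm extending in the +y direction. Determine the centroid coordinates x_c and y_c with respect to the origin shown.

rectangular portion: A = 90 × 55 = 4950.00, centroid at (45.00, 27.50).
triangular portion: A = ½·90·55 = 2475.00, centroid at (120.00, 18.33).
ΣA = 7425.00 mm², ΣAx_c = 519750.00 mm³, ΣAy_c = 181500.00 mm³.
x_c = 519750.00/7425.00 = 70.00 mm; y_c = 181500.00/7425.00 = 24.44 mm.

x_c = 70.00 mm, y_c = 24.44 mm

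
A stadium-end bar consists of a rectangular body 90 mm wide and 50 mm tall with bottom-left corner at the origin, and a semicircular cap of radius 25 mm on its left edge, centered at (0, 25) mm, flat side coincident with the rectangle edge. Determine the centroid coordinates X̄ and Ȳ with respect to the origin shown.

X̄ = 35.04 mm, Ȳ = 25.00 mm

rectangular body: A = 90 × 50 = 4500.00, centroid at (45.00, 25.00).
semicircular end: A = ½π·25² = 981.75, centroid at (-10.61, 25.00).
ΣA = 5481.75 mm², ΣAX̄ = 192083.33 mm³, ΣAȲ = 137043.69 mm³.
X̄ = 192083.33/5481.75 = 35.04 mm; Ȳ = 137043.69/5481.75 = 25.00 mm.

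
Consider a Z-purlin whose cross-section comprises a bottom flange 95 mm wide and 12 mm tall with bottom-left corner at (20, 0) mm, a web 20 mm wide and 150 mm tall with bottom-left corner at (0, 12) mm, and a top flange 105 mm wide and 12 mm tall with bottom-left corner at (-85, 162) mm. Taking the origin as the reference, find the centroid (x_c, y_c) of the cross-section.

Part | A | x̄ᵢ | ȳᵢ | A·x̄ᵢ | A·ȳᵢ
bottom flange | 1140.00 | 67.50 | 6.00 | 76950.00 | 6840.00
web | 3000.00 | 10.00 | 87.00 | 30000.00 | 261000.00
top flange | 1260.00 | -32.50 | 168.00 | -40950.00 | 211680.00
Σ | 5400.00 |  |  | 66000.00 | 479520.00
x_c = 66000.00 / 5400.00 = 12.22 mm
y_c = 479520.00 / 5400.00 = 88.80 mm

x_c = 12.22 mm, y_c = 88.80 mm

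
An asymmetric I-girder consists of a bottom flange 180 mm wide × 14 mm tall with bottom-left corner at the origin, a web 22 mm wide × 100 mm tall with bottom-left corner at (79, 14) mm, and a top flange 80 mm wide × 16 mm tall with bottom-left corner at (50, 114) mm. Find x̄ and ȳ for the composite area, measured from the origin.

x̄ = 90.00 mm, ȳ = 52.43 mm

bottom flange: A = 180 × 14 = 2520.00, centroid at (90.00, 7.00).
web: A = 22 × 100 = 2200.00, centroid at (90.00, 64.00).
top flange: A = 80 × 16 = 1280.00, centroid at (90.00, 122.00).
ΣA = 6000.00 mm²
ΣAx̄ = (2520.00)(90.00) + (2200.00)(90.00) + (1280.00)(90.00) = 540000.00 mm³
ΣAȳ = (2520.00)(7.00) + (2200.00)(64.00) + (1280.00)(122.00) = 314600.00 mm³
x̄ = 540000.00 / 6000.00 = 90.00 mm
ȳ = 314600.00 / 6000.00 = 52.43 mm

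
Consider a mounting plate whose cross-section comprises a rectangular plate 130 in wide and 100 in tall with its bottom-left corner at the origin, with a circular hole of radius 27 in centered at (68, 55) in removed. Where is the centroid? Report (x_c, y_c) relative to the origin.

x_c = 64.36 in, y_c = 48.93 in

Part | A | x̄ᵢ | ȳᵢ | A·x̄ᵢ | A·ȳᵢ
plate | 13000.00 | 65.00 | 50.00 | 845000.00 | 650000.00
hole | -2290.22 | 68.00 | 55.00 | -155735.03 | -125962.16
Σ | 10709.78 |  |  | 689264.97 | 524037.84
x_c = 689264.97 / 10709.78 = 64.36 in
y_c = 524037.84 / 10709.78 = 48.93 in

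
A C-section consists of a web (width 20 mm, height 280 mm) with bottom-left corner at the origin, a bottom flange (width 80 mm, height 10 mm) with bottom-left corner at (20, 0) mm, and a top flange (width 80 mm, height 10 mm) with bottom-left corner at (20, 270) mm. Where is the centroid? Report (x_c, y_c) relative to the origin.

Part | A | x̄ᵢ | ȳᵢ | A·x̄ᵢ | A·ȳᵢ
web | 5600.00 | 10.00 | 140.00 | 56000.00 | 784000.00
bottom flange | 800.00 | 60.00 | 5.00 | 48000.00 | 4000.00
top flange | 800.00 | 60.00 | 275.00 | 48000.00 | 220000.00
Σ | 7200.00 |  |  | 152000.00 | 1008000.00
x_c = 152000.00 / 7200.00 = 21.11 mm
y_c = 1008000.00 / 7200.00 = 140.00 mm

x_c = 21.11 mm, y_c = 140.00 mm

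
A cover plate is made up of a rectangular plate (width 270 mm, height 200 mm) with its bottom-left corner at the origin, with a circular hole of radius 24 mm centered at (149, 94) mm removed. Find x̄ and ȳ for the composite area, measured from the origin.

x̄ = 134.51 mm, ȳ = 100.21 mm

plate: A = 270 × 200 = 54000.00, centroid at (135.00, 100.00).
hole: A = −π·24² = -1809.56, centroid at (149.00, 94.00).
ΣA = 52190.44 mm², ΣAx̄ = 7020375.95 mm³, ΣAȳ = 5229901.61 mm³.
x̄ = 7020375.95/52190.44 = 134.51 mm; ȳ = 5229901.61/52190.44 = 100.21 mm.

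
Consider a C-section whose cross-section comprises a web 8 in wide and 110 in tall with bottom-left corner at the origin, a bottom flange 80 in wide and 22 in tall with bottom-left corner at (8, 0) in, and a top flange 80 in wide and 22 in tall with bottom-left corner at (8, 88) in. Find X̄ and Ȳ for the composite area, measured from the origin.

Part | A | x̄ᵢ | ȳᵢ | A·x̄ᵢ | A·ȳᵢ
web | 880.00 | 4.00 | 55.00 | 3520.00 | 48400.00
bottom flange | 1760.00 | 48.00 | 11.00 | 84480.00 | 19360.00
top flange | 1760.00 | 48.00 | 99.00 | 84480.00 | 174240.00
Σ | 4400.00 |  |  | 172480.00 | 242000.00
X̄ = 172480.00 / 4400.00 = 39.20 in
Ȳ = 242000.00 / 4400.00 = 55.00 in

X̄ = 39.20 in, Ȳ = 55.00 in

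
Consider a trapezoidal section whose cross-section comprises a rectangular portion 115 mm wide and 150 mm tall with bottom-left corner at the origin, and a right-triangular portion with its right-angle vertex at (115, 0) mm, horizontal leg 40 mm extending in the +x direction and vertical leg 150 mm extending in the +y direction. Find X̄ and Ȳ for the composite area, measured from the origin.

Part | A | x̄ᵢ | ȳᵢ | A·x̄ᵢ | A·ȳᵢ
rectangular portion | 17250.00 | 57.50 | 75.00 | 991875.00 | 1293750.00
triangular portion | 3000.00 | 128.33 | 50.00 | 385000.00 | 150000.00
Σ | 20250.00 |  |  | 1376875.00 | 1443750.00
X̄ = 1376875.00 / 20250.00 = 67.99 mm
Ȳ = 1443750.00 / 20250.00 = 71.30 mm

X̄ = 67.99 mm, Ȳ = 71.30 mm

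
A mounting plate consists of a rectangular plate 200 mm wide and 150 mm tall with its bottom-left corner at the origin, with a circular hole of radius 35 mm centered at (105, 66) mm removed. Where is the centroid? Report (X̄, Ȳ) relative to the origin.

Part | A | x̄ᵢ | ȳᵢ | A·x̄ᵢ | A·ȳᵢ
plate | 30000.00 | 100.00 | 75.00 | 3000000.00 | 2250000.00
hole | -3848.45 | 105.00 | 66.00 | -404087.36 | -253997.77
Σ | 26151.55 |  |  | 2595912.64 | 1996002.23
X̄ = 2595912.64 / 26151.55 = 99.26 mm
Ȳ = 1996002.23 / 26151.55 = 76.32 mm

X̄ = 99.26 mm, Ȳ = 76.32 mm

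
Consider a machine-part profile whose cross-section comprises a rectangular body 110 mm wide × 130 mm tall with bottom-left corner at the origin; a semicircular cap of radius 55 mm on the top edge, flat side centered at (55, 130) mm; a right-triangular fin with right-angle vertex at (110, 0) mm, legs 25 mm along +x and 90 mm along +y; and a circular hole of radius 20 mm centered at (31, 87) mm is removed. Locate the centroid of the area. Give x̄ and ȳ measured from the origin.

rectangular body: A = 110 × 130 = 14300.00, centroid at (55.00, 65.00).
semicircular top: A = ½π·55² = 4751.66, centroid at (55.00, 153.34).
triangular fin: A = ½·25·90 = 1125.00, centroid at (118.33, 30.00).
hole: A = −π·20² = -1256.64, centroid at (31.00, 87.00).
ΣA = 18920.02 mm², ΣAx̄ = 1142010.49 mm³, ΣAȳ = 1582554.90 mm³.
x̄ = 1142010.49/18920.02 = 60.36 mm; ȳ = 1582554.90/18920.02 = 83.64 mm.

x̄ = 60.36 mm, ȳ = 83.64 mm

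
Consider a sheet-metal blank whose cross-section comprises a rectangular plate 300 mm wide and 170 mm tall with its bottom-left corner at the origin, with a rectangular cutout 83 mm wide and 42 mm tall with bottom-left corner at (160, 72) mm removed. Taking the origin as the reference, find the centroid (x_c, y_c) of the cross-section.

x_c = 146.22 mm, y_c = 84.41 mm

plate: A = 300 × 170 = 51000.00, centroid at (150.00, 85.00).
hole: A = −(83 × 42) = -3486.00, centroid at (201.50, 93.00).
ΣA = 47514.00 mm²
ΣAx_c = (51000.00)(150.00) + (-3486.00)(201.50) = 6947571.00 mm³
ΣAy_c = (51000.00)(85.00) + (-3486.00)(93.00) = 4010802.00 mm³
x_c = 6947571.00 / 47514.00 = 146.22 mm
y_c = 4010802.00 / 47514.00 = 84.41 mm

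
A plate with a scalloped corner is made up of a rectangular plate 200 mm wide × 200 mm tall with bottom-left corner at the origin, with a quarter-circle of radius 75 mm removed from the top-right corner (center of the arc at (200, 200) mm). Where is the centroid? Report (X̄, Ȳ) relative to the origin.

Part | A | x̄ᵢ | ȳᵢ | A·x̄ᵢ | A·ȳᵢ
plate | 40000.00 | 100.00 | 100.00 | 4000000.00 | 4000000.00
removed quarter-circle | -4417.86 | 168.17 | 168.17 | -742947.93 | -742947.93
Σ | 35582.14 |  |  | 3257052.07 | 3257052.07
X̄ = 3257052.07 / 35582.14 = 91.54 mm
Ȳ = 3257052.07 / 35582.14 = 91.54 mm

X̄ = 91.54 mm, Ȳ = 91.54 mm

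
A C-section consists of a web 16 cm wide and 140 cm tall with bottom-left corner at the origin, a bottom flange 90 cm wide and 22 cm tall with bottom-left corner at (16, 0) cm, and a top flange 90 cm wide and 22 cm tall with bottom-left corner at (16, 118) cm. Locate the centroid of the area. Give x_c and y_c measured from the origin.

web: A = 16 × 140 = 2240.00, centroid at (8.00, 70.00).
bottom flange: A = 90 × 22 = 1980.00, centroid at (61.00, 11.00).
top flange: A = 90 × 22 = 1980.00, centroid at (61.00, 129.00).
ΣA = 6200.00 cm²
ΣAx_c = (2240.00)(8.00) + (1980.00)(61.00) + (1980.00)(61.00) = 259480.00 cm³
ΣAy_c = (2240.00)(70.00) + (1980.00)(11.00) + (1980.00)(129.00) = 434000.00 cm³
x_c = 259480.00 / 6200.00 = 41.85 cm
y_c = 434000.00 / 6200.00 = 70.00 cm

x_c = 41.85 cm, y_c = 70.00 cm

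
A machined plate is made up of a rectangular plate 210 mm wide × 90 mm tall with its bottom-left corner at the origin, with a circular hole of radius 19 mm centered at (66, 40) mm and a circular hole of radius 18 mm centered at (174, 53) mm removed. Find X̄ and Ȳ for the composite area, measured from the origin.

Part | A | x̄ᵢ | ȳᵢ | A·x̄ᵢ | A·ȳᵢ
plate | 18900.00 | 105.00 | 45.00 | 1984500.00 | 850500.00
hole 1 | -1134.11 | 66.00 | 40.00 | -74851.59 | -45364.60
hole 2 | -1017.88 | 174.00 | 53.00 | -177110.43 | -53947.43
Σ | 16748.01 |  |  | 1732537.99 | 751187.97
X̄ = 1732537.99 / 16748.01 = 103.45 mm
Ȳ = 751187.97 / 16748.01 = 44.85 mm

X̄ = 103.45 mm, Ȳ = 44.85 mm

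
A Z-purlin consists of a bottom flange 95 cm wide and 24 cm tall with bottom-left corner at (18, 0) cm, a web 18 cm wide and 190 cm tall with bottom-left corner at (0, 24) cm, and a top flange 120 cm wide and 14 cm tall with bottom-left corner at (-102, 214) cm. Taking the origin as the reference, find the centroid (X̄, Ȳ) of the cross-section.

bottom flange: A = 95 × 24 = 2280.00, centroid at (65.50, 12.00).
web: A = 18 × 190 = 3420.00, centroid at (9.00, 119.00).
top flange: A = 120 × 14 = 1680.00, centroid at (-42.00, 221.00).
ΣA = 7380.00 cm², ΣAX̄ = 109560.00 cm³, ΣAȲ = 805620.00 cm³.
X̄ = 109560.00/7380.00 = 14.85 cm; Ȳ = 805620.00/7380.00 = 109.16 cm.

X̄ = 14.85 cm, Ȳ = 109.16 cm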